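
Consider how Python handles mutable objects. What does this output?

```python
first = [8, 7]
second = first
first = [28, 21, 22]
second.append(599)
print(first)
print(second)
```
[28, 21, 22]
[8, 7, 599]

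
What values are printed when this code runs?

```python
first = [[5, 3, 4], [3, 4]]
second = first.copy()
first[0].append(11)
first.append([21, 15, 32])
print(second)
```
[[5, 3, 4, 11], [3, 4]]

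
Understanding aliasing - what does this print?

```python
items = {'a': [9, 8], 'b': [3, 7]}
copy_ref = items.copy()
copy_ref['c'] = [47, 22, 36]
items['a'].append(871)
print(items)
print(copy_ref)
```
{'a': [9, 8, 871], 'b': [3, 7]}
{'a': [9, 8, 871], 'b': [3, 7], 'c': [47, 22, 36]}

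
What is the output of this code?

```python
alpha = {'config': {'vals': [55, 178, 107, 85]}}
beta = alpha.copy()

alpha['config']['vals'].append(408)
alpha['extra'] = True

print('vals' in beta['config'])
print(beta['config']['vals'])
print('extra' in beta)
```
True
[55, 178, 107, 85, 408]
False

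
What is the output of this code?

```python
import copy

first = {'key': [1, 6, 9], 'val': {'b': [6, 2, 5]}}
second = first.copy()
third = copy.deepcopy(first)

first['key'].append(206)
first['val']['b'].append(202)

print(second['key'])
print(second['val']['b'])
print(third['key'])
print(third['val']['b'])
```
[1, 6, 9, 206]
[6, 2, 5, 202]
[1, 6, 9]
[6, 2, 5]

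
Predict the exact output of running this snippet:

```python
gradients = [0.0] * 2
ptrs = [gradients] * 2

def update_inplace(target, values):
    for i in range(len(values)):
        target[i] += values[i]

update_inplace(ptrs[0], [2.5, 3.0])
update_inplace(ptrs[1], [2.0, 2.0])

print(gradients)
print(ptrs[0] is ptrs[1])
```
[4.5, 5.0]
True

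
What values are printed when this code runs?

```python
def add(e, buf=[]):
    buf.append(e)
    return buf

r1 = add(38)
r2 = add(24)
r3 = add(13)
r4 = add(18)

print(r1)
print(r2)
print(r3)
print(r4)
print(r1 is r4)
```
[38, 24, 13, 18]
[38, 24, 13, 18]
[38, 24, 13, 18]
[38, 24, 13, 18]
True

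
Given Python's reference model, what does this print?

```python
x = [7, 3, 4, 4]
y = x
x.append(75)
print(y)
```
[7, 3, 4, 4, 75]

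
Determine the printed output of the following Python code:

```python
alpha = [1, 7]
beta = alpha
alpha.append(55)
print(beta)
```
[1, 7, 55]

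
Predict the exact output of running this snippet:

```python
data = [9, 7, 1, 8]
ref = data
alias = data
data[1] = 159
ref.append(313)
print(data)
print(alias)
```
[9, 159, 1, 8, 313]
[9, 159, 1, 8, 313]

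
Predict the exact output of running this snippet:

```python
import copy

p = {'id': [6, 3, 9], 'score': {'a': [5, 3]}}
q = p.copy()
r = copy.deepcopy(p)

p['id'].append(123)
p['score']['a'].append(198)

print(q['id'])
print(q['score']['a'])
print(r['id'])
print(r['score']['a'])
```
[6, 3, 9, 123]
[5, 3, 198]
[6, 3, 9]
[5, 3]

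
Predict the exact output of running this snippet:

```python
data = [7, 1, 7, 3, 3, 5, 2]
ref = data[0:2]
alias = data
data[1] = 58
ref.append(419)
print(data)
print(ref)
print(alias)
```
[7, 58, 7, 3, 3, 5, 2]
[7, 1, 419]
[7, 58, 7, 3, 3, 5, 2]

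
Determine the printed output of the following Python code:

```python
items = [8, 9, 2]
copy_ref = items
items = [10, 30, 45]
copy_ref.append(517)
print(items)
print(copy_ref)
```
[10, 30, 45]
[8, 9, 2, 517]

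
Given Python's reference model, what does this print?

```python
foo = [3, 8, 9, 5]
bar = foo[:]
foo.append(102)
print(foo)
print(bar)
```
[3, 8, 9, 5, 102]
[3, 8, 9, 5]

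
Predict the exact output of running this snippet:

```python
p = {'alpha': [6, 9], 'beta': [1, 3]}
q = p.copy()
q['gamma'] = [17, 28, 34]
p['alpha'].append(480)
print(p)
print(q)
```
{'alpha': [6, 9, 480], 'beta': [1, 3]}
{'alpha': [6, 9, 480], 'beta': [1, 3], 'gamma': [17, 28, 34]}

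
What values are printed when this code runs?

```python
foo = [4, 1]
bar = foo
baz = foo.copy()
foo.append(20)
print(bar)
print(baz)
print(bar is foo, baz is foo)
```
[4, 1, 20]
[4, 1]
True False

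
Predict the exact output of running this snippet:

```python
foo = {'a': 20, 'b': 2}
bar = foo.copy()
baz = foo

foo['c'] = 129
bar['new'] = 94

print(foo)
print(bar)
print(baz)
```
{'a': 20, 'b': 2, 'c': 129}
{'a': 20, 'b': 2, 'new': 94}
{'a': 20, 'b': 2, 'c': 129}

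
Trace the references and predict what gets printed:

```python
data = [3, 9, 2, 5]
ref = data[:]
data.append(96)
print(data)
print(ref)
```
[3, 9, 2, 5, 96]
[3, 9, 2, 5]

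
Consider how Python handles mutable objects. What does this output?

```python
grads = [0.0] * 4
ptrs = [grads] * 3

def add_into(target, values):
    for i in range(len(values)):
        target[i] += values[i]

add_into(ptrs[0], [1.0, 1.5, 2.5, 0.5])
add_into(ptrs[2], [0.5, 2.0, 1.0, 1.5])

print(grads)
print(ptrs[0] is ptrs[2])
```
[1.5, 3.5, 3.5, 2.0]
True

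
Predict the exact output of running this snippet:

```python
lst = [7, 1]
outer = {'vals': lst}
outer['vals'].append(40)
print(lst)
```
[7, 1, 40]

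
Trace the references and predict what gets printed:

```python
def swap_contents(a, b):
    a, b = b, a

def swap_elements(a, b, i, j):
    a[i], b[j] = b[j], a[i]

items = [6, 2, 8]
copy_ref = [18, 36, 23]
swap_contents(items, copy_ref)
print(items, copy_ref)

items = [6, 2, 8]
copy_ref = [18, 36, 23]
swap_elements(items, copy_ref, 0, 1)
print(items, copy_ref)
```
[6, 2, 8] [18, 36, 23]
[36, 2, 8] [18, 6, 23]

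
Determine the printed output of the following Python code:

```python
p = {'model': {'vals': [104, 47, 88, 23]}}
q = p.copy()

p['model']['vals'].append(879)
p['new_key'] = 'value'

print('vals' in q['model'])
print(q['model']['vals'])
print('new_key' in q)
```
True
[104, 47, 88, 23, 879]
False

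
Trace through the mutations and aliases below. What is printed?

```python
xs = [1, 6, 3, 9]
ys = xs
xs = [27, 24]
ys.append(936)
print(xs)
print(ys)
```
[27, 24]
[1, 6, 3, 9, 936]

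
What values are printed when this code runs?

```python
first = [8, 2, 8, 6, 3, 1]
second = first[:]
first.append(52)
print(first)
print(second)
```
[8, 2, 8, 6, 3, 1, 52]
[8, 2, 8, 6, 3, 1]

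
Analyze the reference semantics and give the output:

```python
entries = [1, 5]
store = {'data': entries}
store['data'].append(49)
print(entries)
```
[1, 5, 49]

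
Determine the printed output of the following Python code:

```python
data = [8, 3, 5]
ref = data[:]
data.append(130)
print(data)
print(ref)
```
[8, 3, 5, 130]
[8, 3, 5]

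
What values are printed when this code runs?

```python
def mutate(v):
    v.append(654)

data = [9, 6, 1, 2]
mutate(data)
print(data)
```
[9, 6, 1, 2, 654]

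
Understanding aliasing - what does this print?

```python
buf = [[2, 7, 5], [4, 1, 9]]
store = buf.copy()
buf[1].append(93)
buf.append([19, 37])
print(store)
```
[[2, 7, 5], [4, 1, 9, 93]]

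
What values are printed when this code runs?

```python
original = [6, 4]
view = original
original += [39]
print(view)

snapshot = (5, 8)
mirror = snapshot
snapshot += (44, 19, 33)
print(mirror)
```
[6, 4, 39]
(5, 8)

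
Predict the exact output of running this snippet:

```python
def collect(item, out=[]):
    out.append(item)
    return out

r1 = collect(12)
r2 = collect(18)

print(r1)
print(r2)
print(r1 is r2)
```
[12, 18]
[12, 18]
True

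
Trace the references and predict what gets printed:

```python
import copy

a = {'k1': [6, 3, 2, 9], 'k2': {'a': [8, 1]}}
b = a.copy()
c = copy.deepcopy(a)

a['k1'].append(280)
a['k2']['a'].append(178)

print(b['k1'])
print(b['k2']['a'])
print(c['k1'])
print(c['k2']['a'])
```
[6, 3, 2, 9, 280]
[8, 1, 178]
[6, 3, 2, 9]
[8, 1]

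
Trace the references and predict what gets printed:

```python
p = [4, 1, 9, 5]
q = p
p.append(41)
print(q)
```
[4, 1, 9, 5, 41]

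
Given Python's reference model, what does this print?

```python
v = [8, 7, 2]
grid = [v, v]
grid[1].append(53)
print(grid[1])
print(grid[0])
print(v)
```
[8, 7, 2, 53]
[8, 7, 2, 53]
[8, 7, 2, 53]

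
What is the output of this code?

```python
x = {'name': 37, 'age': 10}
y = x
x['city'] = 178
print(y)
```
{'name': 37, 'age': 10, 'city': 178}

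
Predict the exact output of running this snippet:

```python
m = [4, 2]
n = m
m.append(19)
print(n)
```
[4, 2, 19]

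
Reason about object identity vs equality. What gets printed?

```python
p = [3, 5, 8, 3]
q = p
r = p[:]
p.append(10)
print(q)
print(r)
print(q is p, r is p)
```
[3, 5, 8, 3, 10]
[3, 5, 8, 3]
True False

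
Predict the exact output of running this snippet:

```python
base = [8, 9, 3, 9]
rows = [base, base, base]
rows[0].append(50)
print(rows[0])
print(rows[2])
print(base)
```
[8, 9, 3, 9, 50]
[8, 9, 3, 9, 50]
[8, 9, 3, 9, 50]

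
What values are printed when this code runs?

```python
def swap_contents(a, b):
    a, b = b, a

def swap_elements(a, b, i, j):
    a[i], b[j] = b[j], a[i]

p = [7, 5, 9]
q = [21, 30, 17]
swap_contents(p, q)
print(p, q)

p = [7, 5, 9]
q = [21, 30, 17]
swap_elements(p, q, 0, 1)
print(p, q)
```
[7, 5, 9] [21, 30, 17]
[30, 5, 9] [21, 7, 17]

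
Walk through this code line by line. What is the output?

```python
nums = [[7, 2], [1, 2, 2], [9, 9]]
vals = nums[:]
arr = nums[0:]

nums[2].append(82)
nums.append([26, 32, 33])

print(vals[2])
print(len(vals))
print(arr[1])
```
[9, 9, 82]
3
[1, 2, 2]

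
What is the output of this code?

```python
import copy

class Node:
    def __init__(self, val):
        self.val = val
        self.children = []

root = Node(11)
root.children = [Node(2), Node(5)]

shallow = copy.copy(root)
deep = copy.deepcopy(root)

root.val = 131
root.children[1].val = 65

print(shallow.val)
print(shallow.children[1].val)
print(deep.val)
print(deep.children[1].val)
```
11
65
11
5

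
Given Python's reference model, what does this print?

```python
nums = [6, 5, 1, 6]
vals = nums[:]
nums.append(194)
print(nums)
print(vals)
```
[6, 5, 1, 6, 194]
[6, 5, 1, 6]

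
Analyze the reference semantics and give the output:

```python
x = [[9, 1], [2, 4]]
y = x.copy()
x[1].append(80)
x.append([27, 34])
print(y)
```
[[9, 1], [2, 4, 80]]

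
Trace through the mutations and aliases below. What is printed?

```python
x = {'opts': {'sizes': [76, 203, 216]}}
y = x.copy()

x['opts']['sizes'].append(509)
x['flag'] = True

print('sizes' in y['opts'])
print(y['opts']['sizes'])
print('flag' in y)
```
True
[76, 203, 216, 509]
False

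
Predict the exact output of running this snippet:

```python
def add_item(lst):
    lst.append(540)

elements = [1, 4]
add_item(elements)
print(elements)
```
[1, 4, 540]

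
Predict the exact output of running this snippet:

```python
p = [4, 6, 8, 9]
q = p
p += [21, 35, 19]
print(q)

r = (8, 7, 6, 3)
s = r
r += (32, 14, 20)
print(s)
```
[4, 6, 8, 9, 21, 35, 19]
(8, 7, 6, 3)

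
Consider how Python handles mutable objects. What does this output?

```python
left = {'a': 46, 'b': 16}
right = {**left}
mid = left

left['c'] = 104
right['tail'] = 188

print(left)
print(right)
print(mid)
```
{'a': 46, 'b': 16, 'c': 104}
{'a': 46, 'b': 16, 'tail': 188}
{'a': 46, 'b': 16, 'c': 104}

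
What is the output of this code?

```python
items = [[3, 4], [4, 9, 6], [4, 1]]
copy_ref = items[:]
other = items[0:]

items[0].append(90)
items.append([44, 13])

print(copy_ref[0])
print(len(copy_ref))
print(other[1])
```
[3, 4, 90]
3
[4, 9, 6]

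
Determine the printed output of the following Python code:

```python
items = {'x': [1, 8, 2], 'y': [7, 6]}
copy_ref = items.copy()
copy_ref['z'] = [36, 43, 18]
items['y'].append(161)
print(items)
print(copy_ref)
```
{'x': [1, 8, 2], 'y': [7, 6, 161]}
{'x': [1, 8, 2], 'y': [7, 6, 161], 'z': [36, 43, 18]}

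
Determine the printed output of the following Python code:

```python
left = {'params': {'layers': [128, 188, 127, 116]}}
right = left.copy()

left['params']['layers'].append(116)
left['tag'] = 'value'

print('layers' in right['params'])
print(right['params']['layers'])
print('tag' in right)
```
True
[128, 188, 127, 116, 116]
False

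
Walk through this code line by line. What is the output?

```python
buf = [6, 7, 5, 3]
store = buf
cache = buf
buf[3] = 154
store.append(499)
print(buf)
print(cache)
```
[6, 7, 5, 154, 499]
[6, 7, 5, 154, 499]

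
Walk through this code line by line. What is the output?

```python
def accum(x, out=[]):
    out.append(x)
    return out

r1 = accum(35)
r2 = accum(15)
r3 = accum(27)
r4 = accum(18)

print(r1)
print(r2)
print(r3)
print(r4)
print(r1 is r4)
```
[35, 15, 27, 18]
[35, 15, 27, 18]
[35, 15, 27, 18]
[35, 15, 27, 18]
True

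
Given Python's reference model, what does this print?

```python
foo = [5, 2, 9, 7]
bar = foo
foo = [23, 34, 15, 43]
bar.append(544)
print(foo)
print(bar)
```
[23, 34, 15, 43]
[5, 2, 9, 7, 544]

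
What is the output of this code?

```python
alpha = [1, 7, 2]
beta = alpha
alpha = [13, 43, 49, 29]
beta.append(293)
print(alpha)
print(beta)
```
[13, 43, 49, 29]
[1, 7, 2, 293]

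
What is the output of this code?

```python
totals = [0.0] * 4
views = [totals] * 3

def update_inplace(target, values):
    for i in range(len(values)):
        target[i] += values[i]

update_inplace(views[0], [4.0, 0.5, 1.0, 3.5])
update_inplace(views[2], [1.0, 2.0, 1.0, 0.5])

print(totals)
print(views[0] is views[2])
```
[5.0, 2.5, 2.0, 4.0]
True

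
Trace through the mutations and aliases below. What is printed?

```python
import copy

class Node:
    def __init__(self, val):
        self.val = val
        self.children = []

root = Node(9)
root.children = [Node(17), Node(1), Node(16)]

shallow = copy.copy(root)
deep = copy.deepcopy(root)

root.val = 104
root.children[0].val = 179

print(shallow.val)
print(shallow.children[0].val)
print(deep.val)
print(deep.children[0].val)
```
9
179
9
17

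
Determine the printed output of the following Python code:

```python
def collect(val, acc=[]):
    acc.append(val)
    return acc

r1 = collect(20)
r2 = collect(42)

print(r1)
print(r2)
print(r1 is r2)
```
[20, 42]
[20, 42]
True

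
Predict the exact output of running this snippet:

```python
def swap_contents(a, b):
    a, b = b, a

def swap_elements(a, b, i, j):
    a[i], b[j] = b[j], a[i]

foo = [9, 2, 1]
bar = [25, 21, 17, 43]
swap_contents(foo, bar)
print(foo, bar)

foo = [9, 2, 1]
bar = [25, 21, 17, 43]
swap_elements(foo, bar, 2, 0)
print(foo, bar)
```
[9, 2, 1] [25, 21, 17, 43]
[9, 2, 25] [1, 21, 17, 43]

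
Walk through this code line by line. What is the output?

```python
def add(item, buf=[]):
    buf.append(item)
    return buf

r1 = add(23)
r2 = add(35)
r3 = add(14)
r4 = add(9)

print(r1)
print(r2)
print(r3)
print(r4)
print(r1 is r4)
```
[23, 35, 14, 9]
[23, 35, 14, 9]
[23, 35, 14, 9]
[23, 35, 14, 9]
True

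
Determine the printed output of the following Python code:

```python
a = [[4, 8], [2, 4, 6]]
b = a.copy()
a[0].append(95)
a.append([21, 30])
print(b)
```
[[4, 8, 95], [2, 4, 6]]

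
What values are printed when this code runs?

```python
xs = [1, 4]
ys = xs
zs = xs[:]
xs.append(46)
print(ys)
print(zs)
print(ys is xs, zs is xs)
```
[1, 4, 46]
[1, 4]
True False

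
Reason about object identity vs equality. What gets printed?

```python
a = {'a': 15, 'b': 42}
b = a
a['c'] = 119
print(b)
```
{'a': 15, 'b': 42, 'c': 119}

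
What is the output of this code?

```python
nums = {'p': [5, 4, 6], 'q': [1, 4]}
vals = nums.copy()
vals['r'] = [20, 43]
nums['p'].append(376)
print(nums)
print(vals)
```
{'p': [5, 4, 6, 376], 'q': [1, 4]}
{'p': [5, 4, 6, 376], 'q': [1, 4], 'r': [20, 43]}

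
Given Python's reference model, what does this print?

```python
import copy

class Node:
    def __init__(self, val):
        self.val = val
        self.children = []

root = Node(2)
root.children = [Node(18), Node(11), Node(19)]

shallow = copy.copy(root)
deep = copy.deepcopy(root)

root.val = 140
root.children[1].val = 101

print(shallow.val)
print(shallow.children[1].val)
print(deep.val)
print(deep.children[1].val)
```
2
101
2
11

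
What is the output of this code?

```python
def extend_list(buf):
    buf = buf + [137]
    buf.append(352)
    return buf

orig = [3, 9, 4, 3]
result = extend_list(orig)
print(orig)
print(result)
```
[3, 9, 4, 3]
[3, 9, 4, 3, 137, 352]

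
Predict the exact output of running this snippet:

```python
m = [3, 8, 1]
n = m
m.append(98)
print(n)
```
[3, 8, 1, 98]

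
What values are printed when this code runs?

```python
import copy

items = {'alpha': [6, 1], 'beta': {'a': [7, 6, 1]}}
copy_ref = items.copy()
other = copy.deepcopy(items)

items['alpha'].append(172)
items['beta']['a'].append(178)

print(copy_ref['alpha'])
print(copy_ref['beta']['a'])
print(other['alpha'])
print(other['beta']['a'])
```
[6, 1, 172]
[7, 6, 1, 178]
[6, 1]
[7, 6, 1]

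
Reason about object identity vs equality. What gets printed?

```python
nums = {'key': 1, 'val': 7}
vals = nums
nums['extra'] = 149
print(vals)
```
{'key': 1, 'val': 7, 'extra': 149}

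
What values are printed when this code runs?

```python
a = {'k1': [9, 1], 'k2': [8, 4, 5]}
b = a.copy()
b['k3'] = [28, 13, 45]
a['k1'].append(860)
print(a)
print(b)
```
{'k1': [9, 1, 860], 'k2': [8, 4, 5]}
{'k1': [9, 1, 860], 'k2': [8, 4, 5], 'k3': [28, 13, 45]}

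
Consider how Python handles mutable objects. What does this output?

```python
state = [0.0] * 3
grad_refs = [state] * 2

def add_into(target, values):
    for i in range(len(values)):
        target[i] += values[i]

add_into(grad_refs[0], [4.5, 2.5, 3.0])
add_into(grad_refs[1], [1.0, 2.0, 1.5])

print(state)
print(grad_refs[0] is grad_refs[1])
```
[5.5, 4.5, 4.5]
True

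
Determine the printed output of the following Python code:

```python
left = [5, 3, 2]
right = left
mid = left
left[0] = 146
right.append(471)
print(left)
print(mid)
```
[146, 3, 2, 471]
[146, 3, 2, 471]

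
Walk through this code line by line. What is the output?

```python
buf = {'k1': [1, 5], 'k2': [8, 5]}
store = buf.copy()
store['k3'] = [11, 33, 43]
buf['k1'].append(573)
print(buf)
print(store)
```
{'k1': [1, 5, 573], 'k2': [8, 5]}
{'k1': [1, 5, 573], 'k2': [8, 5], 'k3': [11, 33, 43]}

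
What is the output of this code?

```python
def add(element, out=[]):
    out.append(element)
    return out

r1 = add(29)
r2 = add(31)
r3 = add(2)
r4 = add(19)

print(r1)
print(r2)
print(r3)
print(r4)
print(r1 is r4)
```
[29, 31, 2, 19]
[29, 31, 2, 19]
[29, 31, 2, 19]
[29, 31, 2, 19]
True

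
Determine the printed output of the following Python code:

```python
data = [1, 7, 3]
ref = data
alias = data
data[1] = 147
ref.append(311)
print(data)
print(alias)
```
[1, 147, 3, 311]
[1, 147, 3, 311]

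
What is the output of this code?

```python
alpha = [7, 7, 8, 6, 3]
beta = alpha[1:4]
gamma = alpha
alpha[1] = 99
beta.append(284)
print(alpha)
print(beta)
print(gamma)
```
[7, 99, 8, 6, 3]
[7, 8, 6, 284]
[7, 99, 8, 6, 3]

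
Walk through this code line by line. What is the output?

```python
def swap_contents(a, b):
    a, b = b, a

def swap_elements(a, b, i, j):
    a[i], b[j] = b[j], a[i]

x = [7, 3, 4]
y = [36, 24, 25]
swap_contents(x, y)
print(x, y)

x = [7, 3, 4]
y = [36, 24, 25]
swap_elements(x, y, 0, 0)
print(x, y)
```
[7, 3, 4] [36, 24, 25]
[36, 3, 4] [7, 24, 25]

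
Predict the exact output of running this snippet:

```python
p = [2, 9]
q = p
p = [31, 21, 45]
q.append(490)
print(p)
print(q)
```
[31, 21, 45]
[2, 9, 490]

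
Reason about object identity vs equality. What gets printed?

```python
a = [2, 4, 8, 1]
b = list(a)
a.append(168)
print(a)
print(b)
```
[2, 4, 8, 1, 168]
[2, 4, 8, 1]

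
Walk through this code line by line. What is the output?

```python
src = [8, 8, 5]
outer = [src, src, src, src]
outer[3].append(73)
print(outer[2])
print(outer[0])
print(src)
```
[8, 8, 5, 73]
[8, 8, 5, 73]
[8, 8, 5, 73]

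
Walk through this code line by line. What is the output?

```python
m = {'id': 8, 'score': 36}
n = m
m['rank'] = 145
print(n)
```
{'id': 8, 'score': 36, 'rank': 145}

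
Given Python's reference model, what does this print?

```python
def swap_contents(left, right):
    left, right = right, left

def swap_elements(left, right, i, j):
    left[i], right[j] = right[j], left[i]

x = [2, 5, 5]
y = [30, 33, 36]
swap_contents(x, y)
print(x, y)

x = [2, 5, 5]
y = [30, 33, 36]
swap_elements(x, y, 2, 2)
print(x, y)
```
[2, 5, 5] [30, 33, 36]
[2, 5, 36] [30, 33, 5]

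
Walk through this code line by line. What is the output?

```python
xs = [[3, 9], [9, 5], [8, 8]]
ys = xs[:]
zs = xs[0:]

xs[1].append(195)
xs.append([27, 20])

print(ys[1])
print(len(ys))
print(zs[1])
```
[9, 5, 195]
3
[9, 5, 195]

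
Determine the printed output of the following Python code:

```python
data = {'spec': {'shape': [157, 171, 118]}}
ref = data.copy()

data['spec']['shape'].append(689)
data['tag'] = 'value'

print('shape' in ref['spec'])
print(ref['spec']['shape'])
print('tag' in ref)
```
True
[157, 171, 118, 689]
False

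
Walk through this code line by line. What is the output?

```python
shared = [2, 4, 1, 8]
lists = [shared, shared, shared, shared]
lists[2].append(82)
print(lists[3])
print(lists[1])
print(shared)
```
[2, 4, 1, 8, 82]
[2, 4, 1, 8, 82]
[2, 4, 1, 8, 82]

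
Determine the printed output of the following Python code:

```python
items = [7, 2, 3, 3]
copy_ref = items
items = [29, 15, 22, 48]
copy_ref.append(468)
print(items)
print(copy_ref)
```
[29, 15, 22, 48]
[7, 2, 3, 3, 468]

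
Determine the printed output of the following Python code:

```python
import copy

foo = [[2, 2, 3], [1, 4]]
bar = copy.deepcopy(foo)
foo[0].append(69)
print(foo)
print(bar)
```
[[2, 2, 3, 69], [1, 4]]
[[2, 2, 3], [1, 4]]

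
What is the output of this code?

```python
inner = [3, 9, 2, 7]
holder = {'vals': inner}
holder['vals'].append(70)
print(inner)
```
[3, 9, 2, 7, 70]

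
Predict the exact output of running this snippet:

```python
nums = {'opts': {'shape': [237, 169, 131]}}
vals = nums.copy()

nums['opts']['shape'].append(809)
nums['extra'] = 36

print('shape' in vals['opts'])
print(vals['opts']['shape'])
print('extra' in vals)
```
True
[237, 169, 131, 809]
False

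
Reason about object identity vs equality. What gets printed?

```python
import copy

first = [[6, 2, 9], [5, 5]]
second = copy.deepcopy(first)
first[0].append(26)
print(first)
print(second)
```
[[6, 2, 9, 26], [5, 5]]
[[6, 2, 9], [5, 5]]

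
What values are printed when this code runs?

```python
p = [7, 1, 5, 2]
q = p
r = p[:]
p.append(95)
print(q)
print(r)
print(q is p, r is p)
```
[7, 1, 5, 2, 95]
[7, 1, 5, 2]
True False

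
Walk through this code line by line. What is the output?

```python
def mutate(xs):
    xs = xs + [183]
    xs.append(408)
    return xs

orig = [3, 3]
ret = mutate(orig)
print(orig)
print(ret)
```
[3, 3]
[3, 3, 183, 408]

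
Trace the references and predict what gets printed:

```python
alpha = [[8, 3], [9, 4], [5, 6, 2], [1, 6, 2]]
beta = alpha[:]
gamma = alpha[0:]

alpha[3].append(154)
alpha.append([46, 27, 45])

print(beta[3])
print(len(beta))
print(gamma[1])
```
[1, 6, 2, 154]
4
[9, 4]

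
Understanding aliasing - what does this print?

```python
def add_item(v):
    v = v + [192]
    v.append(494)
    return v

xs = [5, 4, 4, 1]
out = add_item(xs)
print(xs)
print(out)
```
[5, 4, 4, 1]
[5, 4, 4, 1, 192, 494]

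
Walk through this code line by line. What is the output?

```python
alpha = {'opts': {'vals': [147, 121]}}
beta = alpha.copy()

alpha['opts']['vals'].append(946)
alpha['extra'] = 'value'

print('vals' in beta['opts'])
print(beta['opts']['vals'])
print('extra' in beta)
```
True
[147, 121, 946]
False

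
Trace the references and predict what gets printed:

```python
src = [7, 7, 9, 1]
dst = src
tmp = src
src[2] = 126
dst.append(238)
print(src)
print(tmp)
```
[7, 7, 126, 1, 238]
[7, 7, 126, 1, 238]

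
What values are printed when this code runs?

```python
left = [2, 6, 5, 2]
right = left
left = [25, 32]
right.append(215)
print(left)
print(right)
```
[25, 32]
[2, 6, 5, 2, 215]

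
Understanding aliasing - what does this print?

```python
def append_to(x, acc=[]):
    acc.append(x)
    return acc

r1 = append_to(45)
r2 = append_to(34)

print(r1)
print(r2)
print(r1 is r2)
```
[45, 34]
[45, 34]
True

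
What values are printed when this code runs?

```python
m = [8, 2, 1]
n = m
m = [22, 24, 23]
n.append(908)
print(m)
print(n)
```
[22, 24, 23]
[8, 2, 1, 908]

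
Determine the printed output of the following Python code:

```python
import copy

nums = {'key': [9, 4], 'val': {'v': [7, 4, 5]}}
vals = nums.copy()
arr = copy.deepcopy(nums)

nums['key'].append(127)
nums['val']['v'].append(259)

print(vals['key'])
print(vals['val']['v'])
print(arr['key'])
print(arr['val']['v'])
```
[9, 4, 127]
[7, 4, 5, 259]
[9, 4]
[7, 4, 5]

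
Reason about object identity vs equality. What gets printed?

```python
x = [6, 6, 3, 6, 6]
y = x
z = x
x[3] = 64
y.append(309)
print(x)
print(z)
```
[6, 6, 3, 64, 6, 309]
[6, 6, 3, 64, 6, 309]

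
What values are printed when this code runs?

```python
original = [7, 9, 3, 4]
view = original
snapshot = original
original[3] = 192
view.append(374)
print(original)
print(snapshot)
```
[7, 9, 3, 192, 374]
[7, 9, 3, 192, 374]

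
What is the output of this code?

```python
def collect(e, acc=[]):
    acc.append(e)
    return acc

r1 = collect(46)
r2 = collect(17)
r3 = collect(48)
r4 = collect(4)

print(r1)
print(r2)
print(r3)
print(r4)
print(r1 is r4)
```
[46, 17, 48, 4]
[46, 17, 48, 4]
[46, 17, 48, 4]
[46, 17, 48, 4]
True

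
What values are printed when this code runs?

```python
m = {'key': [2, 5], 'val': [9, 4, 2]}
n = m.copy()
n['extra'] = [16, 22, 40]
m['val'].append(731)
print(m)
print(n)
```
{'key': [2, 5], 'val': [9, 4, 2, 731]}
{'key': [2, 5], 'val': [9, 4, 2, 731], 'extra': [16, 22, 40]}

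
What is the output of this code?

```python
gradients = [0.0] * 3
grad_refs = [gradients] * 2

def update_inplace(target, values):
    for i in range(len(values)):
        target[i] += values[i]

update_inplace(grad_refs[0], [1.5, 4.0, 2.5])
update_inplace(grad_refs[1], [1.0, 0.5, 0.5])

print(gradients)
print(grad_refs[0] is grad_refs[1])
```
[2.5, 4.5, 3.0]
True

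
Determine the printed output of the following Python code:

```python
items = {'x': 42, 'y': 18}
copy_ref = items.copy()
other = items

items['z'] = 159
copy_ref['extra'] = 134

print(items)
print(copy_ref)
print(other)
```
{'x': 42, 'y': 18, 'z': 159}
{'x': 42, 'y': 18, 'extra': 134}
{'x': 42, 'y': 18, 'z': 159}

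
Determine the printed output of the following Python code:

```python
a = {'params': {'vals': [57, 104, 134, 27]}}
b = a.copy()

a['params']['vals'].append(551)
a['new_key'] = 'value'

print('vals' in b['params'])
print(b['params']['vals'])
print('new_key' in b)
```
True
[57, 104, 134, 27, 551]
False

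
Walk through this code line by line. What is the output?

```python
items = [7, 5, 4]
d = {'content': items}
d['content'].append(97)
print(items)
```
[7, 5, 4, 97]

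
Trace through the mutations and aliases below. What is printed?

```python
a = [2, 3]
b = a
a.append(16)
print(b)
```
[2, 3, 16]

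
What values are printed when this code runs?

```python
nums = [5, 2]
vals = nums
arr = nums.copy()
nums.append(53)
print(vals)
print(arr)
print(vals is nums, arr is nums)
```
[5, 2, 53]
[5, 2]
True False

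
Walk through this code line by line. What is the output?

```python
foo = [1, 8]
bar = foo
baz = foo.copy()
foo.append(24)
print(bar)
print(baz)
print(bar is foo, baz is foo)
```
[1, 8, 24]
[1, 8]
True False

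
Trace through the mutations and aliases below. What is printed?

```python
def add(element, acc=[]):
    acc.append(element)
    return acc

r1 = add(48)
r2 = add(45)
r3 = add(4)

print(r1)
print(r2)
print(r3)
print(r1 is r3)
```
[48, 45, 4]
[48, 45, 4]
[48, 45, 4]
True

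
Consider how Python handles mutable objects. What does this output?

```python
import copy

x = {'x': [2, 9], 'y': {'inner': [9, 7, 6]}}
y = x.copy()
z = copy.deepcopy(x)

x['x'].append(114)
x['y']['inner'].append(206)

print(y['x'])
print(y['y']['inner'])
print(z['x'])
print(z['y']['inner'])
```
[2, 9, 114]
[9, 7, 6, 206]
[2, 9]
[9, 7, 6]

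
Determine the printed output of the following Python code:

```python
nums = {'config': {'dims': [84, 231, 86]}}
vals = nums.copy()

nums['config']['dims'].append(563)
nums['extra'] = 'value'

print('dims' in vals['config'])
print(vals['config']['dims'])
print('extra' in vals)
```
True
[84, 231, 86, 563]
False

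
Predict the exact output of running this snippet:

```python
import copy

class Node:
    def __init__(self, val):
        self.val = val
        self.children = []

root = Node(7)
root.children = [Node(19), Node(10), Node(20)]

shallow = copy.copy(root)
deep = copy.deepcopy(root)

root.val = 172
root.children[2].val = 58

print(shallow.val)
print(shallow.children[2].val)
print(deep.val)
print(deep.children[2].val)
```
7
58
7
20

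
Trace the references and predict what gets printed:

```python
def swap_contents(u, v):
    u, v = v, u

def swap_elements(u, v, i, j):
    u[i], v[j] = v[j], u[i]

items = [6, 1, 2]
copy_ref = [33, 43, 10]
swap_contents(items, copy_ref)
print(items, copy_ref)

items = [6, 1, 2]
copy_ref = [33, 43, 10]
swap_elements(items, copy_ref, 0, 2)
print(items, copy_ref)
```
[6, 1, 2] [33, 43, 10]
[10, 1, 2] [33, 43, 6]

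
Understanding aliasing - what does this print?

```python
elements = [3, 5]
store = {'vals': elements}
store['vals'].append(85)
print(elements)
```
[3, 5, 85]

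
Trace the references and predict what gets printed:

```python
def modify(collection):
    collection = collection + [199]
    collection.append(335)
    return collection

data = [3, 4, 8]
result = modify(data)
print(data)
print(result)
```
[3, 4, 8]
[3, 4, 8, 199, 335]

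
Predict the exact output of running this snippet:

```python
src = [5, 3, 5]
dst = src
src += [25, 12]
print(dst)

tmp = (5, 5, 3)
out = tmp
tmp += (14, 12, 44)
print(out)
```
[5, 3, 5, 25, 12]
(5, 5, 3)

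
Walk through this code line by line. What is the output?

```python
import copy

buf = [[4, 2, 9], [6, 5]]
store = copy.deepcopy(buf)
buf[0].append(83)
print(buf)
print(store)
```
[[4, 2, 9, 83], [6, 5]]
[[4, 2, 9], [6, 5]]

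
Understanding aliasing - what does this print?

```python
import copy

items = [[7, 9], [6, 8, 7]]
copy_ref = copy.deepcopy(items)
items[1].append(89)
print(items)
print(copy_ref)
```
[[7, 9], [6, 8, 7, 89]]
[[7, 9], [6, 8, 7]]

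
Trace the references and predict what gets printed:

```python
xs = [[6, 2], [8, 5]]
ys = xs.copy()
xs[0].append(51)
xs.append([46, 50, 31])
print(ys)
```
[[6, 2, 51], [8, 5]]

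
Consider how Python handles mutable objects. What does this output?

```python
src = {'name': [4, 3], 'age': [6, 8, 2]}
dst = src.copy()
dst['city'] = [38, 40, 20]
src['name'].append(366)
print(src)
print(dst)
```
{'name': [4, 3, 366], 'age': [6, 8, 2]}
{'name': [4, 3, 366], 'age': [6, 8, 2], 'city': [38, 40, 20]}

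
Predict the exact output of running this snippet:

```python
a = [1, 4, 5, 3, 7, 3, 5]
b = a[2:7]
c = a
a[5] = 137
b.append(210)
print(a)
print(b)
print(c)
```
[1, 4, 5, 3, 7, 137, 5]
[5, 3, 7, 3, 5, 210]
[1, 4, 5, 3, 7, 137, 5]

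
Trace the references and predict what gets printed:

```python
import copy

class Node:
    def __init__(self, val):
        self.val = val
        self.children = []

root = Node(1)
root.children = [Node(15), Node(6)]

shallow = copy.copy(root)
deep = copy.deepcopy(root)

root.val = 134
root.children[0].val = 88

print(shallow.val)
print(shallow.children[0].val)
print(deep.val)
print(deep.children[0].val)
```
1
88
1
15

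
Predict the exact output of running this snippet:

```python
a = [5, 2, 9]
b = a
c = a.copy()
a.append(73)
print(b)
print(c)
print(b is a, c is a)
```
[5, 2, 9, 73]
[5, 2, 9]
True False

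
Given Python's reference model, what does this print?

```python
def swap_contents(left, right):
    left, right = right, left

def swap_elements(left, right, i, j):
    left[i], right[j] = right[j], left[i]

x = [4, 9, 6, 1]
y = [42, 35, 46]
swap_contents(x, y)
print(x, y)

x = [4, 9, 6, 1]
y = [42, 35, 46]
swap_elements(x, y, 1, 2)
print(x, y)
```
[4, 9, 6, 1] [42, 35, 46]
[4, 46, 6, 1] [42, 35, 9]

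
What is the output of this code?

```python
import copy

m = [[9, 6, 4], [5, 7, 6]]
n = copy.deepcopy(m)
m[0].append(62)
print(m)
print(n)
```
[[9, 6, 4, 62], [5, 7, 6]]
[[9, 6, 4], [5, 7, 6]]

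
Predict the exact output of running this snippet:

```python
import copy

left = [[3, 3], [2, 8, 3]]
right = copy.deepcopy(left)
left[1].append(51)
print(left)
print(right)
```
[[3, 3], [2, 8, 3, 51]]
[[3, 3], [2, 8, 3]]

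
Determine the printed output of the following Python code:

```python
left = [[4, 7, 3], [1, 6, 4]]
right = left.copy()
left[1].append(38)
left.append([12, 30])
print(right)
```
[[4, 7, 3], [1, 6, 4, 38]]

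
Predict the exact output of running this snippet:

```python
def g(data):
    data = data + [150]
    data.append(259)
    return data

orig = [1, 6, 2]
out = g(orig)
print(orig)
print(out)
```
[1, 6, 2]
[1, 6, 2, 150, 259]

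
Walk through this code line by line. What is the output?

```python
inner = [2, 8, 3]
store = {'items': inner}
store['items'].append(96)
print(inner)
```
[2, 8, 3, 96]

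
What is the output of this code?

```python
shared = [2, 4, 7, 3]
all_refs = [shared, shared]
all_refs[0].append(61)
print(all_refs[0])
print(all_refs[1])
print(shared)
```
[2, 4, 7, 3, 61]
[2, 4, 7, 3, 61]
[2, 4, 7, 3, 61]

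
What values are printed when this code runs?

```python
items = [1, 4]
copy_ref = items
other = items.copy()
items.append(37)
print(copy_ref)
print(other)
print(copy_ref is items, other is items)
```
[1, 4, 37]
[1, 4]
True False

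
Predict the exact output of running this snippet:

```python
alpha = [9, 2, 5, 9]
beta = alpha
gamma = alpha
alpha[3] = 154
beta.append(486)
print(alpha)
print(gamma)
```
[9, 2, 5, 154, 486]
[9, 2, 5, 154, 486]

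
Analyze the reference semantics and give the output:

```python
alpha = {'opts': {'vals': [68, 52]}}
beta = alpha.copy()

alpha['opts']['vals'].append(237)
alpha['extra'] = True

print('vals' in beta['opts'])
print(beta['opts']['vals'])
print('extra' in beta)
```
True
[68, 52, 237]
False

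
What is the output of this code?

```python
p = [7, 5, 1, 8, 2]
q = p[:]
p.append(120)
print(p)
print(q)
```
[7, 5, 1, 8, 2, 120]
[7, 5, 1, 8, 2]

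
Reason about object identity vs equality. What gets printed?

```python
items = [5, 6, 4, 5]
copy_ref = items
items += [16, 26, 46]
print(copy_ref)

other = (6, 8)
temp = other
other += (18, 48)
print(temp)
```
[5, 6, 4, 5, 16, 26, 46]
(6, 8)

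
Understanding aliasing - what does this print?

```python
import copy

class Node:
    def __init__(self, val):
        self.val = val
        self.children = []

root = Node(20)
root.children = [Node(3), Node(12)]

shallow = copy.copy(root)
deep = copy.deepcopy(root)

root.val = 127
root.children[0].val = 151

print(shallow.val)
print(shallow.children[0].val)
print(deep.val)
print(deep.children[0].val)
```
20
151
20
3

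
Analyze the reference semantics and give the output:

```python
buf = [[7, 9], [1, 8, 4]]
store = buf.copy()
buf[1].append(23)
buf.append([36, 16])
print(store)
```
[[7, 9], [1, 8, 4, 23]]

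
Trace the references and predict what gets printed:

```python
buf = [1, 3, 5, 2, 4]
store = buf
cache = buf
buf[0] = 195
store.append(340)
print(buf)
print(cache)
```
[195, 3, 5, 2, 4, 340]
[195, 3, 5, 2, 4, 340]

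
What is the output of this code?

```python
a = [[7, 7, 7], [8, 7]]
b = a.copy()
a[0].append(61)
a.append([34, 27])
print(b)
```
[[7, 7, 7, 61], [8, 7]]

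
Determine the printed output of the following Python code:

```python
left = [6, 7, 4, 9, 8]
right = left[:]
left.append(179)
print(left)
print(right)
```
[6, 7, 4, 9, 8, 179]
[6, 7, 4, 9, 8]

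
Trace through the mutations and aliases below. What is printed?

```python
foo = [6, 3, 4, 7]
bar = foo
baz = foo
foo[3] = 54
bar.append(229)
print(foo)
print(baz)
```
[6, 3, 4, 54, 229]
[6, 3, 4, 54, 229]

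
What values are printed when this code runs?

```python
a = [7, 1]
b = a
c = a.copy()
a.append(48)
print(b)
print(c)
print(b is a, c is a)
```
[7, 1, 48]
[7, 1]
True False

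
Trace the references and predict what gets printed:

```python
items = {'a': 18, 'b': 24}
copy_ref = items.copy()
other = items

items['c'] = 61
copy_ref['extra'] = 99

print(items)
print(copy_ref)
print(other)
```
{'a': 18, 'b': 24, 'c': 61}
{'a': 18, 'b': 24, 'extra': 99}
{'a': 18, 'b': 24, 'c': 61}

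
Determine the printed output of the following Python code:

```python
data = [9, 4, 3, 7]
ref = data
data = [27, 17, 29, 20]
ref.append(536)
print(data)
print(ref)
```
[27, 17, 29, 20]
[9, 4, 3, 7, 536]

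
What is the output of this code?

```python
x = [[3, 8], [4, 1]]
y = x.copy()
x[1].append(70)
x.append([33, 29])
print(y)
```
[[3, 8], [4, 1, 70]]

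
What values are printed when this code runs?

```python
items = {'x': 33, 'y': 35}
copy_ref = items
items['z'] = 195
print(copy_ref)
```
{'x': 33, 'y': 35, 'z': 195}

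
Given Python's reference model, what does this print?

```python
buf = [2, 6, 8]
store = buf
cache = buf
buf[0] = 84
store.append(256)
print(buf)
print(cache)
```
[84, 6, 8, 256]
[84, 6, 8, 256]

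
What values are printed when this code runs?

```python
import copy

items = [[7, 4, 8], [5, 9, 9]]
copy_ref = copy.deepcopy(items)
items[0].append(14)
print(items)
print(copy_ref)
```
[[7, 4, 8, 14], [5, 9, 9]]
[[7, 4, 8], [5, 9, 9]]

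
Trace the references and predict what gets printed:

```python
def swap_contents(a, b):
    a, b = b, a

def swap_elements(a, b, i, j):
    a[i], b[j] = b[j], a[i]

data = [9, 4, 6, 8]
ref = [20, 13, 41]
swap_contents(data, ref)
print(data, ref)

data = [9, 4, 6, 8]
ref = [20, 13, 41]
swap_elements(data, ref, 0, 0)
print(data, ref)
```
[9, 4, 6, 8] [20, 13, 41]
[20, 4, 6, 8] [9, 13, 41]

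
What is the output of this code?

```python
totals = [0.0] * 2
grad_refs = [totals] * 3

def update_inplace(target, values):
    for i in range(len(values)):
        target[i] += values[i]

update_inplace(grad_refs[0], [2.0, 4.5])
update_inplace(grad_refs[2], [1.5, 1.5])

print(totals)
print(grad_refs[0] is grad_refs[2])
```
[3.5, 6.0]
True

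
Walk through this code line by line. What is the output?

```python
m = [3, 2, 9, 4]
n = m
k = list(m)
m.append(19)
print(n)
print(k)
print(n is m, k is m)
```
[3, 2, 9, 4, 19]
[3, 2, 9, 4]
True False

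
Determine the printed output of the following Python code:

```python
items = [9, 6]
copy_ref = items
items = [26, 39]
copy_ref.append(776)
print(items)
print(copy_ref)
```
[26, 39]
[9, 6, 776]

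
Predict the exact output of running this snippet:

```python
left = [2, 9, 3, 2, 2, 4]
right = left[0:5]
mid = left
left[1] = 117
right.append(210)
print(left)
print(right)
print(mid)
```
[2, 117, 3, 2, 2, 4]
[2, 9, 3, 2, 2, 210]
[2, 117, 3, 2, 2, 4]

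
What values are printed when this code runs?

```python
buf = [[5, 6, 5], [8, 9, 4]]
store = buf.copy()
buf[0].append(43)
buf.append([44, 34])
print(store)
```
[[5, 6, 5, 43], [8, 9, 4]]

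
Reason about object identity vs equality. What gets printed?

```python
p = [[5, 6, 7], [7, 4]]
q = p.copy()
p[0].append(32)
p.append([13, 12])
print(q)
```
[[5, 6, 7, 32], [7, 4]]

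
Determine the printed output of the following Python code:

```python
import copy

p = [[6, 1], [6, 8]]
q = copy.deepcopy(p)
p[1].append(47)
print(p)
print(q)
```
[[6, 1], [6, 8, 47]]
[[6, 1], [6, 8]]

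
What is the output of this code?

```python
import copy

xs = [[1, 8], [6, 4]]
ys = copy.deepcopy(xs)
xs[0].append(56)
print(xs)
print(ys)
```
[[1, 8, 56], [6, 4]]
[[1, 8], [6, 4]]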